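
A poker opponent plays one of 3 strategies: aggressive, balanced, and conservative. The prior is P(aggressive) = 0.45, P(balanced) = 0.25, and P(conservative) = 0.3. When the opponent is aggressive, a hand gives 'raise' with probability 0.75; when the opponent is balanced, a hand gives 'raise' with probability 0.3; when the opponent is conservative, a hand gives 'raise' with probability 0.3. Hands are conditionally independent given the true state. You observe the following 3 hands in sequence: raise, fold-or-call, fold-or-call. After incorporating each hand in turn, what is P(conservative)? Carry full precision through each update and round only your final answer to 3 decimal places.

After 'raise': normaliser = 0.75·0.4500 + 0.3·0.2500 + 0.3·0.3000; P(aggressive) ≈ 0.6716, P(balanced) ≈ 0.1493, P(conservative) ≈ 0.1791
After 'fold-or-call': normaliser = 0.25·0.6716 + 0.7·0.1493 + 0.7·0.1791; P(aggressive) ≈ 0.4221, P(balanced) ≈ 0.2627, P(conservative) ≈ 0.3152
After 'fold-or-call': normaliser = 0.25·0.4221 + 0.7·0.2627 + 0.7·0.3152; P(aggressive) ≈ 0.2069, P(balanced) ≈ 0.3605, P(conservative) ≈ 0.4326

0.433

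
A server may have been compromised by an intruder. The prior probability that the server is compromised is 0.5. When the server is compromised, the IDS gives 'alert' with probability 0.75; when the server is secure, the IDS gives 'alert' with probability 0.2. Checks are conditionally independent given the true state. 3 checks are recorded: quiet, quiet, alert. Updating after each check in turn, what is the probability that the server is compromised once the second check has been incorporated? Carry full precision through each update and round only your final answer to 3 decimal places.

0.089

After 'quiet': P(compromised) = 0.25·0.5000 / (0.25·0.5000 + 0.8·0.5000) ≈ 0.2381
After 'quiet': P(compromised) = 0.25·0.2381 / (0.25·0.2381 + 0.8·0.7619) ≈ 0.0890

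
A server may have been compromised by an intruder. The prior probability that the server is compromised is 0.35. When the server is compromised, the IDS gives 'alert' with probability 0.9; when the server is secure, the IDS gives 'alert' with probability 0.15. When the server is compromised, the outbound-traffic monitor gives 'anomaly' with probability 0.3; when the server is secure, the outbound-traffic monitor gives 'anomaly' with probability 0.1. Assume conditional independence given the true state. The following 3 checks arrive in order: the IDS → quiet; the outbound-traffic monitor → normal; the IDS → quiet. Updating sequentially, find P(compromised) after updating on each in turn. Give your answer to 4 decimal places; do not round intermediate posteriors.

Each posterior becomes the prior for the next update.
After the IDS='quiet': P(compromised) = 0.1·0.3500 / (0.1·0.3500 + 0.85·0.6500) ≈ 0.0596
After the outbound-traffic monitor='normal': P(compromised) = 0.7·0.0596 / (0.7·0.0596 + 0.9·0.9404) ≈ 0.0470
After the IDS='quiet': P(compromised) = 0.1·0.0470 / (0.1·0.0470 + 0.85·0.9530) ≈ 0.0058

0.0058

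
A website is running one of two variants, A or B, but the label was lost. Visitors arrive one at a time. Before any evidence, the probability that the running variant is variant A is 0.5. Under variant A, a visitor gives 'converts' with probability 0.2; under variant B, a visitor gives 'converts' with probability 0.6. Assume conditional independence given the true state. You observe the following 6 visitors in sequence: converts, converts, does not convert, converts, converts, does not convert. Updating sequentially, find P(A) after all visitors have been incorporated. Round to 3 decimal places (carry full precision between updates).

0.047

After 'converts': P(A) = 0.2·0.5000 / (0.2·0.5000 + 0.6·0.5000) ≈ 0.2500
After 'converts': P(A) = 0.2·0.2500 / (0.2·0.2500 + 0.6·0.7500) ≈ 0.1000
After 'does not convert': P(A) = 0.8·0.1000 / (0.8·0.1000 + 0.4·0.9000) ≈ 0.1818
After 'converts': P(A) = 0.2·0.1818 / (0.2·0.1818 + 0.6·0.8182) ≈ 0.0690
After 'converts': P(A) = 0.2·0.0690 / (0.2·0.0690 + 0.6·0.9310) ≈ 0.0241
After 'does not convert': P(A) = 0.8·0.0241 / (0.8·0.0241 + 0.4·0.9759) ≈ 0.0471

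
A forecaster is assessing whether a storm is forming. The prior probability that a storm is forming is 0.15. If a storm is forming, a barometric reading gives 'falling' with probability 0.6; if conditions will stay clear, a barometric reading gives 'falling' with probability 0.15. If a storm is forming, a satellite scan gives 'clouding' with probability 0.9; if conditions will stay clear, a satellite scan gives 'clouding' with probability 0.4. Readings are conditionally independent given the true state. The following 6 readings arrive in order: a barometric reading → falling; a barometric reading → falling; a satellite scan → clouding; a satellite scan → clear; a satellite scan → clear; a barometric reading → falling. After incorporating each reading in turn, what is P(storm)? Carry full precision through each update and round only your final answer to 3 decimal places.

0.414

After a barometric reading='falling': P(storm) = 0.6·0.1500 / (0.6·0.1500 + 0.15·0.8500) ≈ 0.4138
After a barometric reading='falling': P(storm) = 0.6·0.4138 / (0.6·0.4138 + 0.15·0.5862) ≈ 0.7385
After a satellite scan='clouding': P(storm) = 0.9·0.7385 / (0.9·0.7385 + 0.4·0.2615) ≈ 0.8640
After a satellite scan='clear': P(storm) = 0.1·0.8640 / (0.1·0.8640 + 0.6·0.1360) ≈ 0.5143
After a satellite scan='clear': P(storm) = 0.1·0.5143 / (0.1·0.5143 + 0.6·0.4857) ≈ 0.1500
After a barometric reading='falling': P(storm) = 0.6·0.1500 / (0.6·0.1500 + 0.15·0.8500) ≈ 0.4138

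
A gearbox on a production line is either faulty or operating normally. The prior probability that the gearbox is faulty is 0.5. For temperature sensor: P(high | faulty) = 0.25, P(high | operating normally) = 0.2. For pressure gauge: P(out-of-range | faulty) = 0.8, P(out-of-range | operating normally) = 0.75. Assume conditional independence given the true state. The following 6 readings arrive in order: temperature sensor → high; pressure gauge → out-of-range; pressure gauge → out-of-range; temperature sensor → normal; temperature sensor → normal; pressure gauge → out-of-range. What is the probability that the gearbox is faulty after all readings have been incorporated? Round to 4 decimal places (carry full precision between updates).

After temperature sensor='high': P(faulty) = 0.25·0.5000 / (0.25·0.5000 + 0.2·0.5000) ≈ 0.5556
After pressure gauge='out-of-range': P(faulty) = 0.8·0.5556 / (0.8·0.5556 + 0.75·0.4444) ≈ 0.5714
After pressure gauge='out-of-range': P(faulty) = 0.8·0.5714 / (0.8·0.5714 + 0.75·0.4286) ≈ 0.5872
After temperature sensor='normal': P(faulty) = 0.75·0.5872 / (0.75·0.5872 + 0.8·0.4128) ≈ 0.5714
After temperature sensor='normal': P(faulty) = 0.75·0.5714 / (0.75·0.5714 + 0.8·0.4286) ≈ 0.5556
After pressure gauge='out-of-range': P(faulty) = 0.8·0.5556 / (0.8·0.5556 + 0.75·0.4444) ≈ 0.5714

0.5714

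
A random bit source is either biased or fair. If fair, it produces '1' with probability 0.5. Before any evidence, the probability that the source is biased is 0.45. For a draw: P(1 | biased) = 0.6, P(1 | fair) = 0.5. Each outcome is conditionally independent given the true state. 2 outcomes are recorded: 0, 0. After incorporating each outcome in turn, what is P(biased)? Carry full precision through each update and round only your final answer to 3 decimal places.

After '0': P(biased) = 0.4·0.4500 / (0.4·0.4500 + 0.5·0.5500) ≈ 0.3956
After '0': P(biased) = 0.4·0.3956 / (0.4·0.3956 + 0.5·0.6044) ≈ 0.3437

0.344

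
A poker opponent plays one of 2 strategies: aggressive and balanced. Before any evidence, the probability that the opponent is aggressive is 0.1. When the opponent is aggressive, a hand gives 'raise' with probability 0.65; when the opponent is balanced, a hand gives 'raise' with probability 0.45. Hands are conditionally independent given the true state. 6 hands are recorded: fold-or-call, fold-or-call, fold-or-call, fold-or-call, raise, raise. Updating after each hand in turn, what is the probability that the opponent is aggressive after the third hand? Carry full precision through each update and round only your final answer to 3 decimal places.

Apply Bayes' rule sequentially, carrying P(aggressive) forward.
After 'fold-or-call': P(aggressive) = 0.35·0.1000 / (0.35·0.1000 + 0.55·0.9000) ≈ 0.0660
After 'fold-or-call': P(aggressive) = 0.35·0.0660 / (0.35·0.0660 + 0.55·0.9340) ≈ 0.0431
After 'fold-or-call': P(aggressive) = 0.35·0.0431 / (0.35·0.0431 + 0.55·0.9569) ≈ 0.0278

0.028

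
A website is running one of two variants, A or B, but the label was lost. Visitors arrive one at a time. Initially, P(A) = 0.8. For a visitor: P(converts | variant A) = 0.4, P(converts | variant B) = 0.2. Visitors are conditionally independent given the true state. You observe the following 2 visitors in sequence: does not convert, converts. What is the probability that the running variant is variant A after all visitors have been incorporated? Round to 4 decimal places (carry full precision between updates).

After 'does not convert': P(A) = 0.6·0.8000 / (0.6·0.8000 + 0.8·0.2000) ≈ 0.7500
After 'converts': P(A) = 0.4·0.7500 / (0.4·0.7500 + 0.2·0.2500) ≈ 0.8571

0.8571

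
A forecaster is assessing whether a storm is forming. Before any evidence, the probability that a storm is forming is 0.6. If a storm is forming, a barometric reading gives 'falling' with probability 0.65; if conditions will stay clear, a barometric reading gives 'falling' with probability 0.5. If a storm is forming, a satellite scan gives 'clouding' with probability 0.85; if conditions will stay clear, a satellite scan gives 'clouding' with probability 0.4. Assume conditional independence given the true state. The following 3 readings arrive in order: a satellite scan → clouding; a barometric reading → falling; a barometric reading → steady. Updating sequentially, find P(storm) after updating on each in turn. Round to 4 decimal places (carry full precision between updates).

0.7436

After a satellite scan='clouding': P(storm) = 0.85·0.6000 / (0.85·0.6000 + 0.4·0.4000) ≈ 0.7612
After a barometric reading='falling': P(storm) = 0.65·0.7612 / (0.65·0.7612 + 0.5·0.2388) ≈ 0.8056
After a barometric reading='steady': P(storm) = 0.35·0.8056 / (0.35·0.8056 + 0.5·0.1944) ≈ 0.7436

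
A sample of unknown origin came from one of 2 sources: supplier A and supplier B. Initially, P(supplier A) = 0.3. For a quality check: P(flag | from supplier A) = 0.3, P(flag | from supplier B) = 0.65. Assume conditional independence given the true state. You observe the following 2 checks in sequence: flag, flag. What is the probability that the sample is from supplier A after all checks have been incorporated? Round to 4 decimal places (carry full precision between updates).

After 'flag': P(supplier A) = 0.3·0.3000 / (0.3·0.3000 + 0.65·0.7000) ≈ 0.1651
After 'flag': P(supplier A) = 0.3·0.1651 / (0.3·0.1651 + 0.65·0.8349) ≈ 0.0837

0.0837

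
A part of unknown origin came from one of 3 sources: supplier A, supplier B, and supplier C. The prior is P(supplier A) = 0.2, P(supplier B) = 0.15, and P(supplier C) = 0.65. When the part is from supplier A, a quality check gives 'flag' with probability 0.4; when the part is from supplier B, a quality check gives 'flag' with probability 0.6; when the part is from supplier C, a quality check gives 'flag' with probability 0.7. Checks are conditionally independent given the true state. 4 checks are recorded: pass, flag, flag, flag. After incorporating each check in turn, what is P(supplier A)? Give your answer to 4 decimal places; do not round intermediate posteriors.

0.0877

After 'pass': normaliser = 0.6·0.2000 + 0.4·0.1500 + 0.3·0.6500; P(supplier A) ≈ 0.3200, P(supplier B) ≈ 0.1600, P(supplier C) ≈ 0.5200
After 'flag': normaliser = 0.4·0.3200 + 0.6·0.1600 + 0.7·0.5200; P(supplier A) ≈ 0.2177, P(supplier B) ≈ 0.1633, P(supplier C) ≈ 0.6190
After 'flag': normaliser = 0.4·0.2177 + 0.6·0.1633 + 0.7·0.6190; P(supplier A) ≈ 0.1408, P(supplier B) ≈ 0.1584, P(supplier C) ≈ 0.7008
After 'flag': normaliser = 0.4·0.1408 + 0.6·0.1584 + 0.7·0.7008; P(supplier A) ≈ 0.0877, P(supplier B) ≈ 0.1481, P(supplier C) ≈ 0.7642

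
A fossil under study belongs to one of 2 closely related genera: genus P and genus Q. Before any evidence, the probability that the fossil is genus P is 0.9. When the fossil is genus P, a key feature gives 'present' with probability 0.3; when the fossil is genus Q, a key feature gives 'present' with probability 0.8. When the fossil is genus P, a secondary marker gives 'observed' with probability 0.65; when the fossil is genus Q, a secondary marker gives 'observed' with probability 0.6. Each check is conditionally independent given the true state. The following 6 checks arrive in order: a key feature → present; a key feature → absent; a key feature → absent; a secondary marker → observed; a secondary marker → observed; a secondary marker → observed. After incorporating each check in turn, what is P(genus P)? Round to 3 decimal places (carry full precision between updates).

After a key feature='present': P(genus P) = 0.3·0.9000 / (0.3·0.9000 + 0.8·0.1000) ≈ 0.7714
After a key feature='absent': P(genus P) = 0.7·0.7714 / (0.7·0.7714 + 0.2·0.2286) ≈ 0.9220
After a key feature='absent': P(genus P) = 0.7·0.9220 / (0.7·0.9220 + 0.2·0.0780) ≈ 0.9764
After a secondary marker='observed': P(genus P) = 0.65·0.9764 / (0.65·0.9764 + 0.6·0.0236) ≈ 0.9782
After a secondary marker='observed': P(genus P) = 0.65·0.9782 / (0.65·0.9782 + 0.6·0.0218) ≈ 0.9798
After a secondary marker='observed': P(genus P) = 0.65·0.9798 / (0.65·0.9798 + 0.6·0.0202) ≈ 0.9813

0.981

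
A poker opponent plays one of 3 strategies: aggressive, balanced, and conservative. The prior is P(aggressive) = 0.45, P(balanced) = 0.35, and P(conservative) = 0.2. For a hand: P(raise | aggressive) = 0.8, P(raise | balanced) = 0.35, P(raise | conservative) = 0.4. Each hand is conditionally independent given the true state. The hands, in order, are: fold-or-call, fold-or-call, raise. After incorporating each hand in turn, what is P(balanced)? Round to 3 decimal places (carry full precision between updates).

After 'fold-or-call': normaliser = 0.2·0.4500 + 0.65·0.3500 + 0.6·0.2000; P(aggressive) ≈ 0.2057, P(balanced) ≈ 0.5200, P(conservative) ≈ 0.2743
After 'fold-or-call': normaliser = 0.2·0.2057 + 0.65·0.5200 + 0.6·0.2743; P(aggressive) ≈ 0.0757, P(balanced) ≈ 0.6217, P(conservative) ≈ 0.3027
After 'raise': normaliser = 0.8·0.0757 + 0.35·0.6217 + 0.4·0.3027; P(aggressive) ≈ 0.1516, P(balanced) ≈ 0.5451, P(conservative) ≈ 0.3033

0.545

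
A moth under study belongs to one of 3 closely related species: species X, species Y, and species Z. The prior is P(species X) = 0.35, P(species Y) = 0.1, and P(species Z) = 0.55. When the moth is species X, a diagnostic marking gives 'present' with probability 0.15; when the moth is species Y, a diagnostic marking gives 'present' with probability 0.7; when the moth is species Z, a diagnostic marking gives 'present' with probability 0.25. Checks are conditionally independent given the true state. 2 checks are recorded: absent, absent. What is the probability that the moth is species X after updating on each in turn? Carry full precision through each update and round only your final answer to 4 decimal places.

0.4427

After 'absent': normaliser = 0.85·0.3500 + 0.3·0.1000 + 0.75·0.5500; P(species X) ≈ 0.4020, P(species Y) ≈ 0.0405, P(species Z) ≈ 0.5574
After 'absent': normaliser = 0.85·0.4020 + 0.3·0.0405 + 0.75·0.5574; P(species X) ≈ 0.4427, P(species Y) ≈ 0.0158, P(species Z) ≈ 0.5416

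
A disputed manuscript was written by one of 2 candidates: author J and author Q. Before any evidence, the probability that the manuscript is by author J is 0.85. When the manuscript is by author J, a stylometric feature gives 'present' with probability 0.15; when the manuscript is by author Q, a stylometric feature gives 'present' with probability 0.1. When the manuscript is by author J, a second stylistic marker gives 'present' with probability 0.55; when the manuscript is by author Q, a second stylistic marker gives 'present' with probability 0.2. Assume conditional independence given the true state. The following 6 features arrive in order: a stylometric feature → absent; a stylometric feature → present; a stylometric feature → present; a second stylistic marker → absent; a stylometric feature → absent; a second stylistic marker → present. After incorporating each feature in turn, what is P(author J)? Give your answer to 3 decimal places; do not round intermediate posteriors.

After a stylometric feature='absent': P(author J) = 0.85·0.8500 / (0.85·0.8500 + 0.9·0.1500) ≈ 0.8426
After a stylometric feature='present': P(author J) = 0.15·0.8426 / (0.15·0.8426 + 0.1·0.1574) ≈ 0.8892
After a stylometric feature='present': P(author J) = 0.15·0.8892 / (0.15·0.8892 + 0.1·0.1108) ≈ 0.9233
After a second stylistic marker='absent': P(author J) = 0.45·0.9233 / (0.45·0.9233 + 0.8·0.0767) ≈ 0.8714
After a stylometric feature='absent': P(author J) = 0.85·0.8714 / (0.85·0.8714 + 0.9·0.1286) ≈ 0.8648
After a second stylistic marker='present': P(author J) = 0.55·0.8648 / (0.55·0.8648 + 0.2·0.1352) ≈ 0.9462

0.946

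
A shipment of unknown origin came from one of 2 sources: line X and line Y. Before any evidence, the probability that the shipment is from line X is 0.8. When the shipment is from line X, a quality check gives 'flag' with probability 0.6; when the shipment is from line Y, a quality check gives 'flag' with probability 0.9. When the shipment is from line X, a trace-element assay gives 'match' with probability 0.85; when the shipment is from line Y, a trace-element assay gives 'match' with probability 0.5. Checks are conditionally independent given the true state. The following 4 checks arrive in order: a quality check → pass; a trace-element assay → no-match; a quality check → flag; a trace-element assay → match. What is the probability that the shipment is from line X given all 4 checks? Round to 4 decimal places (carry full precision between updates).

After a quality check='pass': P(line X) = 0.4·0.8000 / (0.4·0.8000 + 0.1·0.2000) ≈ 0.9412
After a trace-element assay='no-match': P(line X) = 0.15·0.9412 / (0.15·0.9412 + 0.5·0.0588) ≈ 0.8276
After a quality check='flag': P(line X) = 0.6·0.8276 / (0.6·0.8276 + 0.9·0.1724) ≈ 0.7619
After a trace-element assay='match': P(line X) = 0.85·0.7619 / (0.85·0.7619 + 0.5·0.2381) ≈ 0.8447

0.8447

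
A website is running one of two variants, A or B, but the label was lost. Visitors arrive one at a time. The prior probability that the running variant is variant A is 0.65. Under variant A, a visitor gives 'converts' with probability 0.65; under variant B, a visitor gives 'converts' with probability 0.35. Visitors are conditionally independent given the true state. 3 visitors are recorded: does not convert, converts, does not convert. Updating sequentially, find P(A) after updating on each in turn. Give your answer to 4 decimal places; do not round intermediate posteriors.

0.5000

Each posterior becomes the prior for the next update.
After 'does not convert': P(A) = 0.35·0.6500 / (0.35·0.6500 + 0.65·0.3500) ≈ 0.5000
After 'converts': P(A) = 0.65·0.5000 / (0.65·0.5000 + 0.35·0.5000) ≈ 0.6500
After 'does not convert': P(A) = 0.35·0.6500 / (0.35·0.6500 + 0.65·0.3500) ≈ 0.5000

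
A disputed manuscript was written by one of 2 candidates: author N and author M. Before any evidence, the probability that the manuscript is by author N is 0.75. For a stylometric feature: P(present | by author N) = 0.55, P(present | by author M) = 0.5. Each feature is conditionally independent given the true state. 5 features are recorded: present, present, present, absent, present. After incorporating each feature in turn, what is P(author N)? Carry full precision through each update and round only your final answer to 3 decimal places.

Each posterior becomes the prior for the next update.
After 'present': P(author N) = 0.55·0.7500 / (0.55·0.7500 + 0.5·0.2500) ≈ 0.7674
After 'present': P(author N) = 0.55·0.7674 / (0.55·0.7674 + 0.5·0.2326) ≈ 0.7840
After 'present': P(author N) = 0.55·0.7840 / (0.55·0.7840 + 0.5·0.2160) ≈ 0.7997
After 'absent': P(author N) = 0.45·0.7997 / (0.45·0.7997 + 0.5·0.2003) ≈ 0.7823
After 'present': P(author N) = 0.55·0.7823 / (0.55·0.7823 + 0.5·0.2177) ≈ 0.7981

0.798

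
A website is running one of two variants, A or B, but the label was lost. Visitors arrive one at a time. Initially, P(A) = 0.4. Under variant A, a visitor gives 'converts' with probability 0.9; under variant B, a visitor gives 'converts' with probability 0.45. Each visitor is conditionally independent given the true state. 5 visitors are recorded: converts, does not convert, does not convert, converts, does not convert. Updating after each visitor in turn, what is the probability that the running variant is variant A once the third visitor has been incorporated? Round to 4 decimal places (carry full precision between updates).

0.0422

Apply Bayes' rule sequentially, carrying P(A) forward.
After 'converts': P(A) = 0.9·0.4000 / (0.9·0.4000 + 0.45·0.6000) ≈ 0.5714
After 'does not convert': P(A) = 0.1·0.5714 / (0.1·0.5714 + 0.55·0.4286) ≈ 0.1951
After 'does not convert': P(A) = 0.1·0.1951 / (0.1·0.1951 + 0.55·0.8049) ≈ 0.0422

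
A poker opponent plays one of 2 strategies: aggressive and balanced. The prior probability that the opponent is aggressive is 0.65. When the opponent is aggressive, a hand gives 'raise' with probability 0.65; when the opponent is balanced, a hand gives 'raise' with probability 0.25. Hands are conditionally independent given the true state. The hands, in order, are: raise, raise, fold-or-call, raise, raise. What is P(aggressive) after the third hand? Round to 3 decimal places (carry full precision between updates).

0.854

Each posterior becomes the prior for the next update.
After 'raise': P(aggressive) = 0.65·0.6500 / (0.65·0.6500 + 0.25·0.3500) ≈ 0.8284
After 'raise': P(aggressive) = 0.65·0.8284 / (0.65·0.8284 + 0.25·0.1716) ≈ 0.9262
After 'fold-or-call': P(aggressive) = 0.35·0.9262 / (0.35·0.9262 + 0.75·0.0738) ≈ 0.8542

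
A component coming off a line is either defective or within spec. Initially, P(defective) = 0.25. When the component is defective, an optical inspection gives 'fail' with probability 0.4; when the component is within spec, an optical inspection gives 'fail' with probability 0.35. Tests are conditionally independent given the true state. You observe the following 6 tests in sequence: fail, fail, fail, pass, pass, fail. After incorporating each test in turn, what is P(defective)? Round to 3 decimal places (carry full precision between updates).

0.326

After 'fail': P(defective) = 0.4·0.2500 / (0.4·0.2500 + 0.35·0.7500) ≈ 0.2759
After 'fail': P(defective) = 0.4·0.2759 / (0.4·0.2759 + 0.35·0.7241) ≈ 0.3033
After 'fail': P(defective) = 0.4·0.3033 / (0.4·0.3033 + 0.35·0.6967) ≈ 0.3323
After 'pass': P(defective) = 0.6·0.3323 / (0.6·0.3323 + 0.65·0.6677) ≈ 0.3147
After 'pass': P(defective) = 0.6·0.3147 / (0.6·0.3147 + 0.65·0.6853) ≈ 0.2977
After 'fail': P(defective) = 0.4·0.2977 / (0.4·0.2977 + 0.35·0.7023) ≈ 0.3264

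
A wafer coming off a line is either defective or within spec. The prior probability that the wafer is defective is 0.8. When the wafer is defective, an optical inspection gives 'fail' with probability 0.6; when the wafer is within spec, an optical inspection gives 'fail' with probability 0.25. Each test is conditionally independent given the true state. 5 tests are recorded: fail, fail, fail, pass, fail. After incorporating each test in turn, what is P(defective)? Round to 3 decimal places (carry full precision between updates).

After 'fail': P(defective) = 0.6·0.8000 / (0.6·0.8000 + 0.25·0.2000) ≈ 0.9057
After 'fail': P(defective) = 0.6·0.9057 / (0.6·0.9057 + 0.25·0.0943) ≈ 0.9584
After 'fail': P(defective) = 0.6·0.9584 / (0.6·0.9584 + 0.25·0.0416) ≈ 0.9822
After 'pass': P(defective) = 0.4·0.9822 / (0.4·0.9822 + 0.75·0.0178) ≈ 0.9672
After 'fail': P(defective) = 0.6·0.9672 / (0.6·0.9672 + 0.25·0.0328) ≈ 0.9861

0.986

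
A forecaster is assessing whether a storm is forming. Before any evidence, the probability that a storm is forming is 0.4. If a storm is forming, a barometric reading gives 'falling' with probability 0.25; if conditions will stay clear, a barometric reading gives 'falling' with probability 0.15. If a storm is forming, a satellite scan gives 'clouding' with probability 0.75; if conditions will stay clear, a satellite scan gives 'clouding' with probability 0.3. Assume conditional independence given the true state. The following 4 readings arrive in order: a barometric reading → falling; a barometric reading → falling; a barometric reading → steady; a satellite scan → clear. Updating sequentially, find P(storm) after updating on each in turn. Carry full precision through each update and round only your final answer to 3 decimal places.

0.369

After a barometric reading='falling': P(storm) = 0.25·0.4000 / (0.25·0.4000 + 0.15·0.6000) ≈ 0.5263
After a barometric reading='falling': P(storm) = 0.25·0.5263 / (0.25·0.5263 + 0.15·0.4737) ≈ 0.6494
After a barometric reading='steady': P(storm) = 0.75·0.6494 / (0.75·0.6494 + 0.85·0.3506) ≈ 0.6203
After a satellite scan='clear': P(storm) = 0.25·0.6203 / (0.25·0.6203 + 0.7·0.3797) ≈ 0.3685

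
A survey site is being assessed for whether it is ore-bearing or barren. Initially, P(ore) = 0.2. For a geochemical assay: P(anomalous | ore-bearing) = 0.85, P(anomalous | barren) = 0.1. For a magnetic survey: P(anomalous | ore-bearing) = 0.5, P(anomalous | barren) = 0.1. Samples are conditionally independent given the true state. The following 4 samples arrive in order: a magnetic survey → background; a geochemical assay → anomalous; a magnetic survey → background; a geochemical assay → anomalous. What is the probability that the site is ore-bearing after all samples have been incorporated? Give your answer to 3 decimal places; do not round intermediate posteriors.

0.848

Each posterior becomes the prior for the next update.
After a magnetic survey='background': P(ore) = 0.5·0.2000 / (0.5·0.2000 + 0.9·0.8000) ≈ 0.1220
After a geochemical assay='anomalous': P(ore) = 0.85·0.1220 / (0.85·0.1220 + 0.1·0.8780) ≈ 0.5414
After a magnetic survey='background': P(ore) = 0.5·0.5414 / (0.5·0.5414 + 0.9·0.4586) ≈ 0.3961
After a geochemical assay='anomalous': P(ore) = 0.85·0.3961 / (0.85·0.3961 + 0.1·0.6039) ≈ 0.8479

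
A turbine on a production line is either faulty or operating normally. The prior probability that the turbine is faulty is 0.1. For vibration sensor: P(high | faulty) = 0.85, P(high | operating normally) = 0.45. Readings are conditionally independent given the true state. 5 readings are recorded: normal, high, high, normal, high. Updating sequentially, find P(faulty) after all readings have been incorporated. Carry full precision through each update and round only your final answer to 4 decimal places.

0.0528

Apply Bayes' rule sequentially, carrying P(faulty) forward.
After 'normal': P(faulty) = 0.15·0.1000 / (0.15·0.1000 + 0.55·0.9000) ≈ 0.0294
After 'high': P(faulty) = 0.85·0.0294 / (0.85·0.0294 + 0.45·0.9706) ≈ 0.0541
After 'high': P(faulty) = 0.85·0.0541 / (0.85·0.0541 + 0.45·0.9459) ≈ 0.0976
After 'normal': P(faulty) = 0.15·0.0976 / (0.15·0.0976 + 0.55·0.9024) ≈ 0.0286
After 'high': P(faulty) = 0.85·0.0286 / (0.85·0.0286 + 0.45·0.9714) ≈ 0.0528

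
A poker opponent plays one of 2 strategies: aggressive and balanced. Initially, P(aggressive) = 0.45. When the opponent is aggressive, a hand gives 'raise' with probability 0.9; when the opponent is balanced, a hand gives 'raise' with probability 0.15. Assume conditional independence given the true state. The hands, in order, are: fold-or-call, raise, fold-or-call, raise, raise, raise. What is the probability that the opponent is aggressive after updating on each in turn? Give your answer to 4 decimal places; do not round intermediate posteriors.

After 'fold-or-call': P(aggressive) = 0.1·0.4500 / (0.1·0.4500 + 0.85·0.5500) ≈ 0.0878
After 'raise': P(aggressive) = 0.9·0.0878 / (0.9·0.0878 + 0.15·0.9122) ≈ 0.3661
After 'fold-or-call': P(aggressive) = 0.1·0.3661 / (0.1·0.3661 + 0.85·0.6339) ≈ 0.0636
After 'raise': P(aggressive) = 0.9·0.0636 / (0.9·0.0636 + 0.15·0.9364) ≈ 0.2896
After 'raise': P(aggressive) = 0.9·0.2896 / (0.9·0.2896 + 0.15·0.7104) ≈ 0.7098
After 'raise': P(aggressive) = 0.9·0.7098 / (0.9·0.7098 + 0.15·0.2902) ≈ 0.9362

0.9362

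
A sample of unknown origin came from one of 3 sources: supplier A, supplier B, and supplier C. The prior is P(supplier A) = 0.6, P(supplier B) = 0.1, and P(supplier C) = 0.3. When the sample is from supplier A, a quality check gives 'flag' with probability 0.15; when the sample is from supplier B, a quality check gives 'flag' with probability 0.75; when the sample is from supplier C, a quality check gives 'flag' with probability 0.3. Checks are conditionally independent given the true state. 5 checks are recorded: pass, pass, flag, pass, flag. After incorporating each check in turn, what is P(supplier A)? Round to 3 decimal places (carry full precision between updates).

0.450

After 'pass': normaliser = 0.85·0.6000 + 0.25·0.1000 + 0.7·0.3000; P(supplier A) ≈ 0.6846, P(supplier B) ≈ 0.0336, P(supplier C) ≈ 0.2819
After 'pass': normaliser = 0.85·0.6846 + 0.25·0.0336 + 0.7·0.2819; P(supplier A) ≈ 0.7388, P(supplier B) ≈ 0.0107, P(supplier C) ≈ 0.2505
After 'flag': normaliser = 0.15·0.7388 + 0.75·0.0107 + 0.3·0.2505; P(supplier A) ≈ 0.5713, P(supplier B) ≈ 0.0412, P(supplier C) ≈ 0.3875
After 'pass': normaliser = 0.85·0.5713 + 0.25·0.0412 + 0.7·0.3875; P(supplier A) ≈ 0.6330, P(supplier B) ≈ 0.0134, P(supplier C) ≈ 0.3536
After 'flag': normaliser = 0.15·0.6330 + 0.75·0.0134 + 0.3·0.3536; P(supplier A) ≈ 0.4498, P(supplier B) ≈ 0.0477, P(supplier C) ≈ 0.5025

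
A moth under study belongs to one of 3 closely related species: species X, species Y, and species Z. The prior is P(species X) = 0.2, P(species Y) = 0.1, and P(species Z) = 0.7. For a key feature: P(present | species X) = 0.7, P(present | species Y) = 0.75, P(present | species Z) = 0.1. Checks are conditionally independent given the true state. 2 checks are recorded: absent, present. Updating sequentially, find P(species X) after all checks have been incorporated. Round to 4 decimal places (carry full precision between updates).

0.3394

Apply Bayes' rule sequentially, carrying P(species X) forward.
After 'absent': normaliser = 0.3·0.2000 + 0.25·0.1000 + 0.9·0.7000; P(species X) ≈ 0.0839, P(species Y) ≈ 0.0350, P(species Z) ≈ 0.8811
After 'present': normaliser = 0.7·0.0839 + 0.75·0.0350 + 0.1·0.8811; P(species X) ≈ 0.3394, P(species Y) ≈ 0.1515, P(species Z) ≈ 0.5091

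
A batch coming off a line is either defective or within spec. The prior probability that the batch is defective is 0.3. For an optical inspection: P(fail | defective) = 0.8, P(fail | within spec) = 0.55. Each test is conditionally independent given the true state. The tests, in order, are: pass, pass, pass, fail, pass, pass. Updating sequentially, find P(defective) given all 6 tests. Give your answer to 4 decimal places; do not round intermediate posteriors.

0.0107

After 'pass': P(defective) = 0.2·0.3000 / (0.2·0.3000 + 0.45·0.7000) ≈ 0.1600
After 'pass': P(defective) = 0.2·0.1600 / (0.2·0.1600 + 0.45·0.8400) ≈ 0.0780
After 'pass': P(defective) = 0.2·0.0780 / (0.2·0.0780 + 0.45·0.9220) ≈ 0.0363
After 'fail': P(defective) = 0.8·0.0363 / (0.8·0.0363 + 0.55·0.9637) ≈ 0.0519
After 'pass': P(defective) = 0.2·0.0519 / (0.2·0.0519 + 0.45·0.9481) ≈ 0.0237
After 'pass': P(defective) = 0.2·0.0237 / (0.2·0.0237 + 0.45·0.9763) ≈ 0.0107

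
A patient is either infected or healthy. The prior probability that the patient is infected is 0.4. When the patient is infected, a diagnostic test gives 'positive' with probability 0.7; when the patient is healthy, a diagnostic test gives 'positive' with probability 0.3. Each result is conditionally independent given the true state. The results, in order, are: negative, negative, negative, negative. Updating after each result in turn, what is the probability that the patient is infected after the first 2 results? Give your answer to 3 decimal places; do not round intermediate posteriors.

Apply Bayes' rule sequentially, carrying P(infected) forward.
After 'negative': P(infected) = 0.3·0.4000 / (0.3·0.4000 + 0.7·0.6000) ≈ 0.2222
After 'negative': P(infected) = 0.3·0.2222 / (0.3·0.2222 + 0.7·0.7778) ≈ 0.1091

0.109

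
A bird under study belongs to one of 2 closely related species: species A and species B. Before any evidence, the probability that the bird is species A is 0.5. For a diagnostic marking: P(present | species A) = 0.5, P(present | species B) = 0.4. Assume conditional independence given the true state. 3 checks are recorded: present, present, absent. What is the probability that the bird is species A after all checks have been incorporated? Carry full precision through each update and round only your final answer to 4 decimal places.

After 'present': P(species A) = 0.5·0.5000 / (0.5·0.5000 + 0.4·0.5000) ≈ 0.5556
After 'present': P(species A) = 0.5·0.5556 / (0.5·0.5556 + 0.4·0.4444) ≈ 0.6098
After 'absent': P(species A) = 0.5·0.6098 / (0.5·0.6098 + 0.6·0.3902) ≈ 0.5656

0.5656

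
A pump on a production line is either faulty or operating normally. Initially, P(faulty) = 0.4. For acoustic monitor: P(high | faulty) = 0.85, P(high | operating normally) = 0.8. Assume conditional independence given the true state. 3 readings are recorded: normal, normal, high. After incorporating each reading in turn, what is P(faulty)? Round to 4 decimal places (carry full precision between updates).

0.2849

Apply Bayes' rule sequentially, carrying P(faulty) forward.
After 'normal': P(faulty) = 0.15·0.4000 / (0.15·0.4000 + 0.2·0.6000) ≈ 0.3333
After 'normal': P(faulty) = 0.15·0.3333 / (0.15·0.3333 + 0.2·0.6667) ≈ 0.2727
After 'high': P(faulty) = 0.85·0.2727 / (0.85·0.2727 + 0.8·0.7273) ≈ 0.2849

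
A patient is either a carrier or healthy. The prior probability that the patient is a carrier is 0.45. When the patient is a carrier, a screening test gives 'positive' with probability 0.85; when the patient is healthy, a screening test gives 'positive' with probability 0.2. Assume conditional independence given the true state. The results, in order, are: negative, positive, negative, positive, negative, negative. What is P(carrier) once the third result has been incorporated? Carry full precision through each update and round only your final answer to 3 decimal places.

Each posterior becomes the prior for the next update.
After 'negative': P(carrier) = 0.15·0.4500 / (0.15·0.4500 + 0.8·0.5500) ≈ 0.1330
After 'positive': P(carrier) = 0.85·0.1330 / (0.85·0.1330 + 0.2·0.8670) ≈ 0.3947
After 'negative': P(carrier) = 0.15·0.3947 / (0.15·0.3947 + 0.8·0.6053) ≈ 0.1089

0.109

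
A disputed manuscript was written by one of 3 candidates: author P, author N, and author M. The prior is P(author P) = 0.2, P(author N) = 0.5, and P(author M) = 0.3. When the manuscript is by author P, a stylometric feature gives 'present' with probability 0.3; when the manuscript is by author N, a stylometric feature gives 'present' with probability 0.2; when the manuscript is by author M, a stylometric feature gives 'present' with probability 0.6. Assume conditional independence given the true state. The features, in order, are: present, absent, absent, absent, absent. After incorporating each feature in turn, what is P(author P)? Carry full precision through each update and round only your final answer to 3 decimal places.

Each posterior becomes the prior for the next update.
After 'present': normaliser = 0.3·0.2000 + 0.2·0.5000 + 0.6·0.3000; P(author P) ≈ 0.1765, P(author N) ≈ 0.2941, P(author M) ≈ 0.5294
After 'absent': normaliser = 0.7·0.1765 + 0.8·0.2941 + 0.4·0.5294; P(author P) ≈ 0.2165, P(author N) ≈ 0.4124, P(author M) ≈ 0.3711
After 'absent': normaliser = 0.7·0.2165 + 0.8·0.4124 + 0.4·0.3711; P(author P) ≈ 0.2406, P(author N) ≈ 0.5237, P(author M) ≈ 0.2357
After 'absent': normaliser = 0.7·0.2406 + 0.8·0.5237 + 0.4·0.2357; P(author P) ≈ 0.2471, P(author N) ≈ 0.6146, P(author M) ≈ 0.1383
After 'absent': normaliser = 0.7·0.2471 + 0.8·0.6146 + 0.4·0.1383; P(author P) ≈ 0.2402, P(author N) ≈ 0.6830, P(author M) ≈ 0.0768

0.240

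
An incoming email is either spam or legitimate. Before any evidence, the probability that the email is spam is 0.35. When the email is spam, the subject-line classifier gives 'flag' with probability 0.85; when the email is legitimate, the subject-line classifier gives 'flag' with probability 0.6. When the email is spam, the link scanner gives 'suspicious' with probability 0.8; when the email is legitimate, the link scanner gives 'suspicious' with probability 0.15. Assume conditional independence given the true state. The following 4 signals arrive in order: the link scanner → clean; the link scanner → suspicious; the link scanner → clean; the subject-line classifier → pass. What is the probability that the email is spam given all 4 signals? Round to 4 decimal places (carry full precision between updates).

0.0563

After the link scanner='clean': P(spam) = 0.2·0.3500 / (0.2·0.3500 + 0.85·0.6500) ≈ 0.1124
After the link scanner='suspicious': P(spam) = 0.8·0.1124 / (0.8·0.1124 + 0.15·0.8876) ≈ 0.4032
After the link scanner='clean': P(spam) = 0.2·0.4032 / (0.2·0.4032 + 0.85·0.5968) ≈ 0.1372
After the subject-line classifier='pass': P(spam) = 0.15·0.1372 / (0.15·0.1372 + 0.4·0.8628) ≈ 0.0563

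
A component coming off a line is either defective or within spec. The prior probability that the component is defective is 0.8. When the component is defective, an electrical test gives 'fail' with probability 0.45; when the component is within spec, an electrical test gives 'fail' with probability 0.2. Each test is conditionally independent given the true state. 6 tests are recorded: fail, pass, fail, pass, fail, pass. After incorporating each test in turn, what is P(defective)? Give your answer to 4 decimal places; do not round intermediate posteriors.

After 'fail': P(defective) = 0.45·0.8000 / (0.45·0.8000 + 0.2·0.2000) ≈ 0.9000
After 'pass': P(defective) = 0.55·0.9000 / (0.55·0.9000 + 0.8·0.1000) ≈ 0.8609
After 'fail': P(defective) = 0.45·0.8609 / (0.45·0.8609 + 0.2·0.1391) ≈ 0.9330
After 'pass': P(defective) = 0.55·0.9330 / (0.55·0.9330 + 0.8·0.0670) ≈ 0.9054
After 'fail': P(defective) = 0.45·0.9054 / (0.45·0.9054 + 0.2·0.0946) ≈ 0.9556
After 'pass': P(defective) = 0.55·0.9556 / (0.55·0.9556 + 0.8·0.0444) ≈ 0.9367

0.9367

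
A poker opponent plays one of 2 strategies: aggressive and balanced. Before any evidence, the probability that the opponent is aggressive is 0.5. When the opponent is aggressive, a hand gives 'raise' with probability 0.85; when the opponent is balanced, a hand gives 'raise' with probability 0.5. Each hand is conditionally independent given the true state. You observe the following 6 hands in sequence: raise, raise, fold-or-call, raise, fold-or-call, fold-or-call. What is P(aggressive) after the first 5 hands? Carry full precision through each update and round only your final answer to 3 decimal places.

After 'raise': P(aggressive) = 0.85·0.5000 / (0.85·0.5000 + 0.5·0.5000) ≈ 0.6296
After 'raise': P(aggressive) = 0.85·0.6296 / (0.85·0.6296 + 0.5·0.3704) ≈ 0.7429
After 'fold-or-call': P(aggressive) = 0.15·0.7429 / (0.15·0.7429 + 0.5·0.2571) ≈ 0.4644
After 'raise': P(aggressive) = 0.85·0.4644 / (0.85·0.4644 + 0.5·0.5356) ≈ 0.5958
After 'fold-or-call': P(aggressive) = 0.15·0.5958 / (0.15·0.5958 + 0.5·0.4042) ≈ 0.3066

0.307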